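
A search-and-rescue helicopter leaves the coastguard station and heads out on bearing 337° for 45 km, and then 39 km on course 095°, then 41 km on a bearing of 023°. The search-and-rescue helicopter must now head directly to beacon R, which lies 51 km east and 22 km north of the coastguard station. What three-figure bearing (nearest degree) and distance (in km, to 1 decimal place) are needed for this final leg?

Leg 1 (337°, 45 km): east 45 sin 337° = -17.58, north 45 cos 337° = 41.42
Leg 2 (095°, 39 km): east 39 sin 95° = 38.85, north 39 cos 95° = -3.40
Leg 3 (023°, 41 km): east 41 sin 23° = 16.02, north 41 cos 23° = 37.74
Current position: (37.29, 75.76). Target: (51, 22). Remaining: Δeast = 13.71, Δnorth = -53.76.
Bearing = atan2(13.71, -53.76) mod 360° = 165.69°; distance = √((13.71)² + (-53.76)²) = 55.485 km.

166°, 55.5 km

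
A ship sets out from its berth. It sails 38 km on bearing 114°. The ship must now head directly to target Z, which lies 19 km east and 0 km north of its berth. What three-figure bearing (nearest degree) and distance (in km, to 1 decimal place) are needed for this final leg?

315°, 22.0 km

Leg 1 (114°, 38 km): east 38 sin 114° = 34.71, north 38 cos 114° = -15.46
Current position: (34.71, -15.46). Target: (19, 0). Remaining: Δeast = -15.71, Δnorth = 15.46.
Bearing = atan2(-15.71, 15.46) mod 360° = 314.52°; distance = √((-15.71)² + (15.46)²) = 22.042 km.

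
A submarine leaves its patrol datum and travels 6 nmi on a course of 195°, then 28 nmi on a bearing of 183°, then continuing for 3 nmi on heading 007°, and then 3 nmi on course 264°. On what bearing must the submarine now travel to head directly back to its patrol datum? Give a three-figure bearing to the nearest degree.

010°

Leg 1 (195°, 6 nmi): east 6 sin 195° = -1.55, north 6 cos 195° = -5.80
Leg 2 (183°, 28 nmi): east 28 sin 183° = -1.47, north 28 cos 183° = -27.96
Leg 3 (007°, 3 nmi): east 3 sin 7° = 0.37, north 3 cos 7° = 2.98
Leg 4 (264°, 3 nmi): east 3 sin 264° = -2.98, north 3 cos 264° = -0.31
Net displacement: -5.64 east, -31.09 north. Direction back to start is (5.64, 31.09): bearing = atan2(5.64, 31.09) mod 360° = 10.27° ≈ 010°.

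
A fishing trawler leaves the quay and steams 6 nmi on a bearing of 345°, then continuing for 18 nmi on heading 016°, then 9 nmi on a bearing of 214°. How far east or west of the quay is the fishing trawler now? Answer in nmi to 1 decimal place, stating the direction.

1.6 nmi west

Leg 1 (345°, 6 nmi): east 6 sin 345° = -1.55, north 6 cos 345° = 5.80
Leg 2 (016°, 18 nmi): east 18 sin 16° = 4.96, north 18 cos 16° = 17.30
Leg 3 (214°, 9 nmi): east 9 sin 214° = -5.03, north 9 cos 214° = -7.46
Net east component: -1.62 nmi.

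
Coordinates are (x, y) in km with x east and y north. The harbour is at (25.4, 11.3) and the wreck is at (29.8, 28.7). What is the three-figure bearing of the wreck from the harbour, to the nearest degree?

Δeast = 29.8 − 25.4 = 4.40; Δnorth = 28.7 − 11.3 = 17.40.
Bearing = atan2(Δeast, Δnorth) mod 360° = 14.19° ≈ 014°.

014°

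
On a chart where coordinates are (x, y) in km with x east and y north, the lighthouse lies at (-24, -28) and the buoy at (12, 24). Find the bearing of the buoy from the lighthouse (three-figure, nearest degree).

035°

Δeast = 12 − -24 = 36.00; Δnorth = 24 − -28 = 52.00.
Bearing = atan2(Δeast, Δnorth) mod 360° = 34.70° ≈ 035°.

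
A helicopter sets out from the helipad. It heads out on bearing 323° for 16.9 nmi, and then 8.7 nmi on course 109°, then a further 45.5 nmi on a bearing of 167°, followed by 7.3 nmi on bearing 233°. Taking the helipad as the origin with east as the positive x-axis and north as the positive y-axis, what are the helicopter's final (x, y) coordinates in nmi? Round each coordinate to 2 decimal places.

Leg 1 (323°, 16.9 nmi): east 16.9 sin 323° = -10.17, north 16.9 cos 323° = 13.50
Leg 2 (109°, 8.7 nmi): east 8.7 sin 109° = 8.23, north 8.7 cos 109° = -2.83
Leg 3 (167°, 45.5 nmi): east 45.5 sin 167° = 10.24, north 45.5 cos 167° = -44.33
Leg 4 (233°, 7.3 nmi): east 7.3 sin 233° = -5.83, north 7.3 cos 233° = -4.39
Summing: 2.46 nmi east, -38.06 nmi north → (2.46, -38.06).

(2.46, -38.06)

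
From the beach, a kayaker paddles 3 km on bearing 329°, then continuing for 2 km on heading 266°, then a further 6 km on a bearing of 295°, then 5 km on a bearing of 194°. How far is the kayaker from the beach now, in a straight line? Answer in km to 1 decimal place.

10.2 km

Leg 1 (329°, 3 km): east 3 sin 329° = -1.55, north 3 cos 329° = 2.57
Leg 2 (266°, 2 km): east 2 sin 266° = -2.00, north 2 cos 266° = -0.14
Leg 3 (295°, 6 km): east 6 sin 295° = -5.44, north 6 cos 295° = 2.54
Leg 4 (194°, 5 km): east 5 sin 194° = -1.21, north 5 cos 194° = -4.85
Net: -10.19 east, 0.12 north. Distance = √((-10.19)² + (0.12)²) = 10.188 km.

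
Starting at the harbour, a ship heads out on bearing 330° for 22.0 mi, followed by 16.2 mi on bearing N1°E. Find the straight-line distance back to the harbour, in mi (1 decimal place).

36.8 mi

Leg 1 (330°, 22.0 mi): east 22.0 sin 330° = -11.00, north 22.0 cos 330° = 19.05
Leg 2 (N1°E, 16.2 mi): east 16.2 sin 1° = 0.28, north 16.2 cos 1° = 16.20
Net: -10.72 east, 35.25 north. Distance = √((-10.72)² + (35.25)²) = 36.843 mi.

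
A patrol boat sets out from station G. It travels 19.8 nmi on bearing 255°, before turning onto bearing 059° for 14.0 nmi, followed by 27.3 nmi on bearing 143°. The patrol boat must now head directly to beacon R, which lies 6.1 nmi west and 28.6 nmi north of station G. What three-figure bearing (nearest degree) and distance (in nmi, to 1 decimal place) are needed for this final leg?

342°, 50.7 nmi

Leg 1 (255°, 19.8 nmi): east 19.8 sin 255° = -19.13, north 19.8 cos 255° = -5.12
Leg 2 (059°, 14.0 nmi): east 14.0 sin 59° = 12.00, north 14.0 cos 59° = 7.21
Leg 3 (143°, 27.3 nmi): east 27.3 sin 143° = 16.43, north 27.3 cos 143° = -21.80
Current position: (9.30, -19.72). Target: (-6.1, 28.6). Remaining: Δeast = -15.40, Δnorth = 48.32.
Bearing = atan2(-15.40, 48.32) mod 360° = 342.32°; distance = √((-15.40)² + (48.32)²) = 50.713 nmi.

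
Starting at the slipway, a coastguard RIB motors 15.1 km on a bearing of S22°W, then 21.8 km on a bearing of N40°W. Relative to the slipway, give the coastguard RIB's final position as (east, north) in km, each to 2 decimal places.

Leg 1 (S22°W, 15.1 km): east 15.1 sin 202° = -5.66, north 15.1 cos 202° = -14.00
Leg 2 (N40°W, 21.8 km): east 21.8 sin 320° = -14.01, north 21.8 cos 320° = 16.70
Summing: -19.67 km east, 2.70 km north → (-19.67, 2.70).

(-19.67, 2.70)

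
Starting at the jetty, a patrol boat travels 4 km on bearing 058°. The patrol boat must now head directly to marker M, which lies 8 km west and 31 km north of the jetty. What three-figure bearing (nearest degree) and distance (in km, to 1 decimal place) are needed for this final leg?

Leg 1 (058°, 4 km): east 4 sin 58° = 3.39, north 4 cos 58° = 2.12
Current position: (3.39, 2.12). Target: (-8, 31). Remaining: Δeast = -11.39, Δnorth = 28.88.
Bearing = atan2(-11.39, 28.88) mod 360° = 338.47°; distance = √((-11.39)² + (28.88)²) = 31.046 km.

338°, 31.0 km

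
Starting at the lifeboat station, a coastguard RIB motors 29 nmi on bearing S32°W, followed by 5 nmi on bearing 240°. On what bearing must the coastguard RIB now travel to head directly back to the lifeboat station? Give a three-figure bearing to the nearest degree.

Leg 1 (S32°W, 29 nmi): east 29 sin 212° = -15.37, north 29 cos 212° = -24.59
Leg 2 (240°, 5 nmi): east 5 sin 240° = -4.33, north 5 cos 240° = -2.50
Net displacement: -19.70 east, -27.09 north. Direction back to start is (19.70, 27.09): bearing = atan2(19.70, 27.09) mod 360° = 36.02° ≈ 036°.

036°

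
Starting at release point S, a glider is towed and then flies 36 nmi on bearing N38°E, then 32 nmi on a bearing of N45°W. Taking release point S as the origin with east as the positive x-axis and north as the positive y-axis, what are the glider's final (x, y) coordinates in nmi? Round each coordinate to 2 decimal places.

Leg 1 (N38°E, 36 nmi): east 36 sin 38° = 22.16, north 36 cos 38° = 28.37
Leg 2 (N45°W, 32 nmi): east 32 sin 315° = -22.63, north 32 cos 315° = 22.63
Summing: -0.46 nmi east, 51.00 nmi north → (-0.46, 51.00).

(-0.46, 51.00)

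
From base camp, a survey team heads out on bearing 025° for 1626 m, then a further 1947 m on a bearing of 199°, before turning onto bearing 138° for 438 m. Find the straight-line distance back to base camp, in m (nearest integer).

775 m

Leg 1 (025°, 1626 m): east 1626 sin 25° = 687.18, north 1626 cos 25° = 1473.66
Leg 2 (199°, 1947 m): east 1947 sin 199° = -633.88, north 1947 cos 199° = -1840.92
Leg 3 (138°, 438 m): east 438 sin 138° = 293.08, north 438 cos 138° = -325.50
Net: 346.38 east, -692.77 north. Distance = √((346.38)² + (-692.77)²) = 774.532 m.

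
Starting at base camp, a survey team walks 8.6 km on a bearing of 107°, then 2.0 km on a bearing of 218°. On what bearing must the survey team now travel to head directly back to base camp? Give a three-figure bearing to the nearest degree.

Leg 1 (107°, 8.6 km): east 8.6 sin 107° = 8.22, north 8.6 cos 107° = -2.51
Leg 2 (218°, 2.0 km): east 2.0 sin 218° = -1.23, north 2.0 cos 218° = -1.58
Net displacement: 6.99 east, -4.09 north. Direction back to start is (-6.99, 4.09): bearing = atan2(-6.99, 4.09) mod 360° = 300.33° ≈ 300°.

300°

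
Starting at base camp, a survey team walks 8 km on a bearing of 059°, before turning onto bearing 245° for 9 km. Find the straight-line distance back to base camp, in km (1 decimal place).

1.3 km

Leg 1 (059°, 8 km): east 8 sin 59° = 6.86, north 8 cos 59° = 4.12
Leg 2 (245°, 9 km): east 9 sin 245° = -8.16, north 9 cos 245° = -3.80
Net: -1.30 east, 0.32 north. Distance = √((-1.30)² + (0.32)²) = 1.337 km.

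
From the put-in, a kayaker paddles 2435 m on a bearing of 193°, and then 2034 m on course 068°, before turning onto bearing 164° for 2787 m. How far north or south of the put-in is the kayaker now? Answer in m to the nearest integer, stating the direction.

4290 m south

Leg 1 (193°, 2435 m): east 2435 sin 193° = -547.76, north 2435 cos 193° = -2372.59
Leg 2 (068°, 2034 m): east 2034 sin 68° = 1885.89, north 2034 cos 68° = 761.95
Leg 3 (164°, 2787 m): east 2787 sin 164° = 768.20, north 2787 cos 164° = -2679.04
Net north component: -4289.68 m.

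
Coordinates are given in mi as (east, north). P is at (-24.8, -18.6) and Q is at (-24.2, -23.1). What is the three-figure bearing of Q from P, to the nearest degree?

172°

Δeast = -24.2 − -24.8 = 0.60; Δnorth = -23.1 − -18.6 = -4.50.
Bearing = atan2(Δeast, Δnorth) mod 360° = 172.41° ≈ 172°.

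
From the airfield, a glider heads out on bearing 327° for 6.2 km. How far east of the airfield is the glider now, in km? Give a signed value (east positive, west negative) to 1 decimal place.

Leg 1 (327°, 6.2 km): east 6.2 sin 327° = -3.38, north 6.2 cos 327° = 5.20
Net east component: -3.38 km.

-3.4 km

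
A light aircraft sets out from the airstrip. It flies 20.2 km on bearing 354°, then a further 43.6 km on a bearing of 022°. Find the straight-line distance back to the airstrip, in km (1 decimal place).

62.2 km

Leg 1 (354°, 20.2 km): east 20.2 sin 354° = -2.11, north 20.2 cos 354° = 20.09
Leg 2 (022°, 43.6 km): east 43.6 sin 22° = 16.33, north 43.6 cos 22° = 40.43
Net: 14.22 east, 60.51 north. Distance = √((14.22)² + (60.51)²) = 62.163 km.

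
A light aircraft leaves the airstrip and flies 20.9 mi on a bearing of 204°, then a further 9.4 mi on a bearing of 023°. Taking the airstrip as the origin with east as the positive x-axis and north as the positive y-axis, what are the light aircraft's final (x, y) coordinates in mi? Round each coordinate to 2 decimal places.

(-4.83, -10.44)

Leg 1 (204°, 20.9 mi): east 20.9 sin 204° = -8.50, north 20.9 cos 204° = -19.09
Leg 2 (023°, 9.4 mi): east 9.4 sin 23° = 3.67, north 9.4 cos 23° = 8.65
Summing: -4.83 mi east, -10.44 mi north → (-4.83, -10.44).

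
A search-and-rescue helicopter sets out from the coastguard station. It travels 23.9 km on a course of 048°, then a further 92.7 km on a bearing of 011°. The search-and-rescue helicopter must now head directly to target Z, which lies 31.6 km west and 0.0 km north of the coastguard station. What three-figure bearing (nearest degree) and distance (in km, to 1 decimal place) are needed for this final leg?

212°, 126.3 km

Leg 1 (048°, 23.9 km): east 23.9 sin 48° = 17.76, north 23.9 cos 48° = 15.99
Leg 2 (011°, 92.7 km): east 92.7 sin 11° = 17.69, north 92.7 cos 11° = 91.00
Current position: (35.45, 106.99). Target: (-31.6, 0.0). Remaining: Δeast = -67.05, Δnorth = -106.99.
Bearing = atan2(-67.05, -106.99) mod 360° = 212.08°; distance = √((-67.05)² + (-106.99)²) = 126.263 km.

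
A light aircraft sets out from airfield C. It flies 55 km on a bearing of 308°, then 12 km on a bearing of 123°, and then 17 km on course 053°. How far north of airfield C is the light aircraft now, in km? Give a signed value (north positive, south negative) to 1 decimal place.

37.6 km

Leg 1 (308°, 55 km): east 55 sin 308° = -43.34, north 55 cos 308° = 33.86
Leg 2 (123°, 12 km): east 12 sin 123° = 10.06, north 12 cos 123° = -6.54
Leg 3 (053°, 17 km): east 17 sin 53° = 13.58, north 17 cos 53° = 10.23
Net north component: 37.56 km.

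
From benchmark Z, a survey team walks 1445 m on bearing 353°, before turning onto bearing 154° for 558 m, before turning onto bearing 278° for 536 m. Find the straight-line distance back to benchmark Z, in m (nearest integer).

Leg 1 (353°, 1445 m): east 1445 sin 353° = -176.10, north 1445 cos 353° = 1434.23
Leg 2 (154°, 558 m): east 558 sin 154° = 244.61, north 558 cos 154° = -501.53
Leg 3 (278°, 536 m): east 536 sin 278° = -530.78, north 536 cos 278° = 74.60
Net: -462.27 east, 1007.30 north. Distance = √((-462.27)² + (1007.30)²) = 1108.309 m.

1108 m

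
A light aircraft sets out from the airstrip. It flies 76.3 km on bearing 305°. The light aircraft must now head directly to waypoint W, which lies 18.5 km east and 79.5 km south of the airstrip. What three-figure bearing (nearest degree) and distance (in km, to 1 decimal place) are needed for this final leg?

Leg 1 (305°, 76.3 km): east 76.3 sin 305° = -62.50, north 76.3 cos 305° = 43.76
Current position: (-62.50, 43.76). Target: (18.5, -79.5). Remaining: Δeast = 81.00, Δnorth = -123.26.
Bearing = atan2(81.00, -123.26) mod 360° = 146.69°; distance = √((81.00)² + (-123.26)²) = 147.496 km.

147°, 147.5 km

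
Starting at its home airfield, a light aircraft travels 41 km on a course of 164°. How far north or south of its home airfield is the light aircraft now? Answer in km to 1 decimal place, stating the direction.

39.4 km south

Leg 1 (164°, 41 km): east 41 sin 164° = 11.30, north 41 cos 164° = -39.41
Net north component: -39.41 km.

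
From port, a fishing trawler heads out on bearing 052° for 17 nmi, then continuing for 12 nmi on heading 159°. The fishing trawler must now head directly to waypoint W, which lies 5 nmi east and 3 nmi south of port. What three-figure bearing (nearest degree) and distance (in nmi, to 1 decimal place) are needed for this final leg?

260°, 12.9 nmi

Leg 1 (052°, 17 nmi): east 17 sin 52° = 13.40, north 17 cos 52° = 10.47
Leg 2 (159°, 12 nmi): east 12 sin 159° = 4.30, north 12 cos 159° = -11.20
Current position: (17.70, -0.74). Target: (5, -3). Remaining: Δeast = -12.70, Δnorth = -2.26.
Bearing = atan2(-12.70, -2.26) mod 360° = 259.89°; distance = √((-12.70)² + (-2.26)²) = 12.897 nmi.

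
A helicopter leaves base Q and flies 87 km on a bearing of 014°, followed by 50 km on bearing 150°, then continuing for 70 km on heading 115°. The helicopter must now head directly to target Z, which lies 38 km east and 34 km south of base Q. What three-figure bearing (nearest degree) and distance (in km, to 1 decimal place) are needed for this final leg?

Leg 1 (014°, 87 km): east 87 sin 14° = 21.05, north 87 cos 14° = 84.42
Leg 2 (150°, 50 km): east 50 sin 150° = 25.00, north 50 cos 150° = -43.30
Leg 3 (115°, 70 km): east 70 sin 115° = 63.44, north 70 cos 115° = -29.58
Current position: (109.49, 11.53). Target: (38, -34). Remaining: Δeast = -71.49, Δnorth = -45.53.
Bearing = atan2(-71.49, -45.53) mod 360° = 237.51°; distance = √((-71.49)² + (-45.53)²) = 84.757 km.

238°, 84.8 km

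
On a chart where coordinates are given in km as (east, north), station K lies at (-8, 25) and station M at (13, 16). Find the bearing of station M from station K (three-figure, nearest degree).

113°

Δeast = 13 − -8 = 21.00; Δnorth = 16 − 25 = -9.00.
Bearing = atan2(Δeast, Δnorth) mod 360° = 113.20° ≈ 113°.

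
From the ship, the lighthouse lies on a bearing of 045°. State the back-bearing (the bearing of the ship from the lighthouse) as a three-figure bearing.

225°

Back-bearing = 045° + 180° = 225°.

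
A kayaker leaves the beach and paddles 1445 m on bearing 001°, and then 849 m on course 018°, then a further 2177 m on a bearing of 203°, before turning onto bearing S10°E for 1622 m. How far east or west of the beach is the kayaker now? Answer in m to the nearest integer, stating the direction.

Leg 1 (001°, 1445 m): east 1445 sin 1° = 25.22, north 1445 cos 1° = 1444.78
Leg 2 (018°, 849 m): east 849 sin 18° = 262.36, north 849 cos 18° = 807.45
Leg 3 (203°, 2177 m): east 2177 sin 203° = -850.62, north 2177 cos 203° = -2003.94
Leg 4 (S10°E, 1622 m): east 1622 sin 170° = 281.66, north 1622 cos 170° = -1597.36
Net east component: -281.39 m.

281 m west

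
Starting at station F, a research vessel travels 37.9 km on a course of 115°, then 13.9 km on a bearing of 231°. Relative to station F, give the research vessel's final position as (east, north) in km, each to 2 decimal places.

(23.55, -24.76)

Leg 1 (115°, 37.9 km): east 37.9 sin 115° = 34.35, north 37.9 cos 115° = -16.02
Leg 2 (231°, 13.9 km): east 13.9 sin 231° = -10.80, north 13.9 cos 231° = -8.75
Summing: 23.55 km east, -24.76 km north → (23.55, -24.76).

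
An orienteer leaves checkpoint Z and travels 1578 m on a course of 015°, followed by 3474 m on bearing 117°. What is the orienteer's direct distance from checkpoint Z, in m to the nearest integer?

Leg 1 (015°, 1578 m): east 1578 sin 15° = 408.42, north 1578 cos 15° = 1524.23
Leg 2 (117°, 3474 m): east 3474 sin 117° = 3095.36, north 3474 cos 117° = -1577.16
Net: 3503.77 east, -52.93 north. Distance = √((3503.77)² + (-52.93)²) = 3504.173 m.

3504 m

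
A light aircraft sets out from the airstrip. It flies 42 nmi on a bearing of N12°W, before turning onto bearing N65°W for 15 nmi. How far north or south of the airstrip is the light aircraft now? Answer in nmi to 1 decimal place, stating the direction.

Leg 1 (N12°W, 42 nmi): east 42 sin 348° = -8.73, north 42 cos 348° = 41.08
Leg 2 (N65°W, 15 nmi): east 15 sin 295° = -13.59, north 15 cos 295° = 6.34
Net north component: 47.42 nmi.

47.4 nmi north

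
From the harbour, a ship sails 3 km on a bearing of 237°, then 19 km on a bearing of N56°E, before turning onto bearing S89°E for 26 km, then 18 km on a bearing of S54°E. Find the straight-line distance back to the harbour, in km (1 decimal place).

Leg 1 (237°, 3 km): east 3 sin 237° = -2.52, north 3 cos 237° = -1.63
Leg 2 (N56°E, 19 km): east 19 sin 56° = 15.75, north 19 cos 56° = 10.62
Leg 3 (S89°E, 26 km): east 26 sin 91° = 26.00, north 26 cos 91° = -0.45
Leg 4 (S54°E, 18 km): east 18 sin 126° = 14.56, north 18 cos 126° = -10.58
Net: 53.79 east, -2.04 north. Distance = √((53.79)² + (-2.04)²) = 53.833 km.

53.8 km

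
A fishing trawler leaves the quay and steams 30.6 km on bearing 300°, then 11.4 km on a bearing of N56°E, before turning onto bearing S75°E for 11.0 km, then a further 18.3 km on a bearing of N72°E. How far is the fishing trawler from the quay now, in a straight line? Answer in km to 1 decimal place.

26.8 km

Leg 1 (300°, 30.6 km): east 30.6 sin 300° = -26.50, north 30.6 cos 300° = 15.30
Leg 2 (N56°E, 11.4 km): east 11.4 sin 56° = 9.45, north 11.4 cos 56° = 6.37
Leg 3 (S75°E, 11.0 km): east 11.0 sin 105° = 10.63, north 11.0 cos 105° = -2.85
Leg 4 (N72°E, 18.3 km): east 18.3 sin 72° = 17.40, north 18.3 cos 72° = 5.66
Net: 10.98 east, 24.48 north. Distance = √((10.98)² + (24.48)²) = 26.832 km.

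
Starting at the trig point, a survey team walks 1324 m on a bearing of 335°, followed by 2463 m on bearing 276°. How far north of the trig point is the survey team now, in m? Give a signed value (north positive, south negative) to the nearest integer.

Leg 1 (335°, 1324 m): east 1324 sin 335° = -559.55, north 1324 cos 335° = 1199.95
Leg 2 (276°, 2463 m): east 2463 sin 276° = -2449.51, north 2463 cos 276° = 257.45
Net north component: 1457.41 m.

1457 m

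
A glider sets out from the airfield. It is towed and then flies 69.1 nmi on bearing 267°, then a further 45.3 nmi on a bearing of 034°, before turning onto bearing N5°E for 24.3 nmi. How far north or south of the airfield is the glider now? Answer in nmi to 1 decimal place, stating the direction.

58.1 nmi north

Leg 1 (267°, 69.1 nmi): east 69.1 sin 267° = -69.01, north 69.1 cos 267° = -3.62
Leg 2 (034°, 45.3 nmi): east 45.3 sin 34° = 25.33, north 45.3 cos 34° = 37.56
Leg 3 (N5°E, 24.3 nmi): east 24.3 sin 5° = 2.12, north 24.3 cos 5° = 24.21
Net north component: 58.15 nmi.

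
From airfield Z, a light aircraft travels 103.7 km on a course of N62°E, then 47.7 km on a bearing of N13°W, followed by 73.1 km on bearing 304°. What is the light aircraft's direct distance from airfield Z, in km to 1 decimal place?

Leg 1 (N62°E, 103.7 km): east 103.7 sin 62° = 91.56, north 103.7 cos 62° = 48.68
Leg 2 (N13°W, 47.7 km): east 47.7 sin 347° = -10.73, north 47.7 cos 347° = 46.48
Leg 3 (304°, 73.1 km): east 73.1 sin 304° = -60.60, north 73.1 cos 304° = 40.88
Net: 20.23 east, 136.04 north. Distance = √((20.23)² + (136.04)²) = 137.534 km.

137.5 km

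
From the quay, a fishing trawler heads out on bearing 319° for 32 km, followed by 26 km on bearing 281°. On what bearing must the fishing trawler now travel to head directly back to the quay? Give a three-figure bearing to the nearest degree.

Leg 1 (319°, 32 km): east 32 sin 319° = -20.99, north 32 cos 319° = 24.15
Leg 2 (281°, 26 km): east 26 sin 281° = -25.52, north 26 cos 281° = 4.96
Net displacement: -46.52 east, 29.11 north. Direction back to start is (46.52, -29.11): bearing = atan2(46.52, -29.11) mod 360° = 122.04° ≈ 122°.

122°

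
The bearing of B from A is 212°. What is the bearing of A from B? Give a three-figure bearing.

Back-bearing = 212° − 180° = 032°.

032°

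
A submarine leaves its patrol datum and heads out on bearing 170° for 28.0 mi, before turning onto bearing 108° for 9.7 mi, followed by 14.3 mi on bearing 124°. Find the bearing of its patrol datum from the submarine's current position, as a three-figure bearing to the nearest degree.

Leg 1 (170°, 28.0 mi): east 28.0 sin 170° = 4.86, north 28.0 cos 170° = -27.57
Leg 2 (108°, 9.7 mi): east 9.7 sin 108° = 9.23, north 9.7 cos 108° = -3.00
Leg 3 (124°, 14.3 mi): east 14.3 sin 124° = 11.86, north 14.3 cos 124° = -8.00
Net displacement: 25.94 east, -38.57 north. Direction back to start is (-25.94, 38.57): bearing = atan2(-25.94, 38.57) mod 360° = 326.07° ≈ 326°.

326°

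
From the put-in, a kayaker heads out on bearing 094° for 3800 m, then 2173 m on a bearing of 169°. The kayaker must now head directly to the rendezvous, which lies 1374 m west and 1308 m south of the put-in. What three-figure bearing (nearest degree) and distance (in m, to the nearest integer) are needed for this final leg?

Leg 1 (094°, 3800 m): east 3800 sin 94° = 3790.74, north 3800 cos 94° = -265.07
Leg 2 (169°, 2173 m): east 2173 sin 169° = 414.63, north 2173 cos 169° = -2133.08
Current position: (4205.37, -2398.15). Target: (-1374, -1308). Remaining: Δeast = -5579.37, Δnorth = 1090.15.
Bearing = atan2(-5579.37, 1090.15) mod 360° = 281.06°; distance = √((-5579.37)² + (1090.15)²) = 5684.876 m.

281°, 5685 m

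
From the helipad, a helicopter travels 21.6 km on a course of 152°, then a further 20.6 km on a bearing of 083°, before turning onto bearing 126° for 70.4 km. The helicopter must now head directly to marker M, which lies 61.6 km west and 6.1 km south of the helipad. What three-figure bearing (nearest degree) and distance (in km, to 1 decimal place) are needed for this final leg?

Leg 1 (152°, 21.6 km): east 21.6 sin 152° = 10.14, north 21.6 cos 152° = -19.07
Leg 2 (083°, 20.6 km): east 20.6 sin 83° = 20.45, north 20.6 cos 83° = 2.51
Leg 3 (126°, 70.4 km): east 70.4 sin 126° = 56.95, north 70.4 cos 126° = -41.38
Current position: (87.54, -57.94). Target: (-61.6, -6.1). Remaining: Δeast = -149.14, Δnorth = 51.84.
Bearing = atan2(-149.14, 51.84) mod 360° = 289.17°; distance = √((-149.14)² + (51.84)²) = 157.895 km.

289°, 157.9 km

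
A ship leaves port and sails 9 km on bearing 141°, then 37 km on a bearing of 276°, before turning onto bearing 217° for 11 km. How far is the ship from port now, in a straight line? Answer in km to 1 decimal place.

Leg 1 (141°, 9 km): east 9 sin 141° = 5.66, north 9 cos 141° = -6.99
Leg 2 (276°, 37 km): east 37 sin 276° = -36.80, north 37 cos 276° = 3.87
Leg 3 (217°, 11 km): east 11 sin 217° = -6.62, north 11 cos 217° = -8.78
Net: -37.75 east, -11.91 north. Distance = √((-37.75)² + (-11.91)²) = 39.588 km.

39.6 km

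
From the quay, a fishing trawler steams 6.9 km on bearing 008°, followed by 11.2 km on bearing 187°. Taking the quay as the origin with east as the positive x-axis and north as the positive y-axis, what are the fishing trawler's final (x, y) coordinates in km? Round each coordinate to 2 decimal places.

(-0.40, -4.28)

Leg 1 (008°, 6.9 km): east 6.9 sin 8° = 0.96, north 6.9 cos 8° = 6.83
Leg 2 (187°, 11.2 km): east 11.2 sin 187° = -1.36, north 11.2 cos 187° = -11.12
Summing: -0.40 km east, -4.28 km north → (-0.40, -4.28).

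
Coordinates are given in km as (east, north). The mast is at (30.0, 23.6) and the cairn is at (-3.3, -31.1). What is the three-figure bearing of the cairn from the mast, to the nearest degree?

211°

Δeast = -3.3 − 30.0 = -33.30; Δnorth = -31.1 − 23.6 = -54.70.
Bearing = atan2(Δeast, Δnorth) mod 360° = 211.33° ≈ 211°.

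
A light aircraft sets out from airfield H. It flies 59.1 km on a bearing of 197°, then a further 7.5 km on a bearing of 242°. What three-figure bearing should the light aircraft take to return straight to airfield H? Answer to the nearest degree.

022°

Leg 1 (197°, 59.1 km): east 59.1 sin 197° = -17.28, north 59.1 cos 197° = -56.52
Leg 2 (242°, 7.5 km): east 7.5 sin 242° = -6.62, north 7.5 cos 242° = -3.52
Net displacement: -23.90 east, -60.04 north. Direction back to start is (23.90, 60.04): bearing = atan2(23.90, 60.04) mod 360° = 21.71° ≈ 022°.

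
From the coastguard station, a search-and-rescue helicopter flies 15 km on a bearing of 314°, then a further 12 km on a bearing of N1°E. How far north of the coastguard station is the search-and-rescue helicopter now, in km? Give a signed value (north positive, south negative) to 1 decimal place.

22.4 km

Leg 1 (314°, 15 km): east 15 sin 314° = -10.79, north 15 cos 314° = 10.42
Leg 2 (N1°E, 12 km): east 12 sin 1° = 0.21, north 12 cos 1° = 12.00
Net north component: 22.42 km.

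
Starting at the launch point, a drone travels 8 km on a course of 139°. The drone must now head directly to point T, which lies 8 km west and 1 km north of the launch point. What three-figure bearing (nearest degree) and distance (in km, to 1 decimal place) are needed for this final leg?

Leg 1 (139°, 8 km): east 8 sin 139° = 5.25, north 8 cos 139° = -6.04
Current position: (5.25, -6.04). Target: (-8, 1). Remaining: Δeast = -13.25, Δnorth = 7.04.
Bearing = atan2(-13.25, 7.04) mod 360° = 297.98°; distance = √((-13.25)² + (7.04)²) = 15.002 km.

298°, 15.0 km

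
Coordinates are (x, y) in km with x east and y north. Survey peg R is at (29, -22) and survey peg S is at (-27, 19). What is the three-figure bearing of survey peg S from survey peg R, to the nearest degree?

Δeast = -27 − 29 = -56.00; Δnorth = 19 − -22 = 41.00.
Bearing = atan2(Δeast, Δnorth) mod 360° = 306.21° ≈ 306°.

306°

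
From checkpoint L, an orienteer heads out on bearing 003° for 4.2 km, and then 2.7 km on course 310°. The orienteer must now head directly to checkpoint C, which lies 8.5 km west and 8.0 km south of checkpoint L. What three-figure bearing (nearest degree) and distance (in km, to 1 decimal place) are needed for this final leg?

Leg 1 (003°, 4.2 km): east 4.2 sin 3° = 0.22, north 4.2 cos 3° = 4.19
Leg 2 (310°, 2.7 km): east 2.7 sin 310° = -2.07, north 2.7 cos 310° = 1.74
Current position: (-1.85, 5.93). Target: (-8.5, -8.0). Remaining: Δeast = -6.65, Δnorth = -13.93.
Bearing = atan2(-6.65, -13.93) mod 360° = 205.52°; distance = √((-6.65)² + (-13.93)²) = 15.436 km.

206°, 15.4 km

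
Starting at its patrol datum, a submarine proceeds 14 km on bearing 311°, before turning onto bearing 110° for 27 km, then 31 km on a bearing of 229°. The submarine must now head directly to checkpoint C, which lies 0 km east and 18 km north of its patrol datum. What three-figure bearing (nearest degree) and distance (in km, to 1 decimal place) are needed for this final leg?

013°, 39.3 km

Leg 1 (311°, 14 km): east 14 sin 311° = -10.57, north 14 cos 311° = 9.18
Leg 2 (110°, 27 km): east 27 sin 110° = 25.37, north 27 cos 110° = -9.23
Leg 3 (229°, 31 km): east 31 sin 229° = -23.40, north 31 cos 229° = -20.34
Current position: (-8.59, -20.39). Target: (0, 18). Remaining: Δeast = 8.59, Δnorth = 38.39.
Bearing = atan2(8.59, 38.39) mod 360° = 12.61°; distance = √((8.59)² + (38.39)²) = 39.337 km.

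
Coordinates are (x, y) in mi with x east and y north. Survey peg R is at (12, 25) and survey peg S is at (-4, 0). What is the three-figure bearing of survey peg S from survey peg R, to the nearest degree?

Δeast = -4 − 12 = -16.00; Δnorth = 0 − 25 = -25.00.
Bearing = atan2(Δeast, Δnorth) mod 360° = 212.62° ≈ 213°.

213°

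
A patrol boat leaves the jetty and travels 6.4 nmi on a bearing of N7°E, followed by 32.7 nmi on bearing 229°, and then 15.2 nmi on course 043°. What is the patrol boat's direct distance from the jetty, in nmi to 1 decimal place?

Leg 1 (N7°E, 6.4 nmi): east 6.4 sin 7° = 0.78, north 6.4 cos 7° = 6.35
Leg 2 (229°, 32.7 nmi): east 32.7 sin 229° = -24.68, north 32.7 cos 229° = -21.45
Leg 3 (043°, 15.2 nmi): east 15.2 sin 43° = 10.37, north 15.2 cos 43° = 11.12
Net: -13.53 east, -3.98 north. Distance = √((-13.53)² + (-3.98)²) = 14.107 nmi.

14.1 nmi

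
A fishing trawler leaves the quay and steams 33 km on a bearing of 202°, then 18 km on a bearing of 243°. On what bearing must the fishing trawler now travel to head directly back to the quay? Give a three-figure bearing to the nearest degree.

Leg 1 (202°, 33 km): east 33 sin 202° = -12.36, north 33 cos 202° = -30.60
Leg 2 (243°, 18 km): east 18 sin 243° = -16.04, north 18 cos 243° = -8.17
Net displacement: -28.40 east, -38.77 north. Direction back to start is (28.40, 38.77): bearing = atan2(28.40, 38.77) mod 360° = 36.22° ≈ 036°.

036°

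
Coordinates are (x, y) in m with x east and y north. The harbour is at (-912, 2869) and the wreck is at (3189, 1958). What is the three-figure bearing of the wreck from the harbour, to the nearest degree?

103°

Δeast = 3189 − -912 = 4101.00; Δnorth = 1958 − 2869 = -911.00.
Bearing = atan2(Δeast, Δnorth) mod 360° = 102.52° ≈ 103°.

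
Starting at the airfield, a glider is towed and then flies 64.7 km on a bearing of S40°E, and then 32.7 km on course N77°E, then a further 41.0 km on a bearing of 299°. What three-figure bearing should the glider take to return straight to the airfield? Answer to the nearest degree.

Leg 1 (S40°E, 64.7 km): east 64.7 sin 140° = 41.59, north 64.7 cos 140° = -49.56
Leg 2 (N77°E, 32.7 km): east 32.7 sin 77° = 31.86, north 32.7 cos 77° = 7.36
Leg 3 (299°, 41.0 km): east 41.0 sin 299° = -35.86, north 41.0 cos 299° = 19.88
Net displacement: 37.59 east, -22.33 north. Direction back to start is (-37.59, 22.33): bearing = atan2(-37.59, 22.33) mod 360° = 300.71° ≈ 301°.

301°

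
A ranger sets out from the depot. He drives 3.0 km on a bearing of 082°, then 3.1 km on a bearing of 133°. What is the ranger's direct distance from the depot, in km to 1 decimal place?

5.5 km

Leg 1 (082°, 3.0 km): east 3.0 sin 82° = 2.97, north 3.0 cos 82° = 0.42
Leg 2 (133°, 3.1 km): east 3.1 sin 133° = 2.27, north 3.1 cos 133° = -2.11
Net: 5.24 east, -1.70 north. Distance = √((5.24)² + (-1.70)²) = 5.506 km.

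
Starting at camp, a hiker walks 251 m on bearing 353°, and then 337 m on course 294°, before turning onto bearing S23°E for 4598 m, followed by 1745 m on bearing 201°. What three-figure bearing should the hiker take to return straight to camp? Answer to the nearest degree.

Leg 1 (353°, 251 m): east 251 sin 353° = -30.59, north 251 cos 353° = 249.13
Leg 2 (294°, 337 m): east 337 sin 294° = -307.86, north 337 cos 294° = 137.07
Leg 3 (S23°E, 4598 m): east 4598 sin 157° = 1796.58, north 4598 cos 157° = -4232.48
Leg 4 (201°, 1745 m): east 1745 sin 201° = -625.35, north 1745 cos 201° = -1629.10
Net displacement: 832.78 east, -5475.38 north. Direction back to start is (-832.78, 5475.38): bearing = atan2(-832.78, 5475.38) mod 360° = 351.35° ≈ 351°.

351°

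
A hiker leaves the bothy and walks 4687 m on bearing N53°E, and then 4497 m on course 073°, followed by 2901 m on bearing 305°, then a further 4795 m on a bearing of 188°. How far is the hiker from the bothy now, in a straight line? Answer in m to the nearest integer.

Leg 1 (N53°E, 4687 m): east 4687 sin 53° = 3743.20, north 4687 cos 53° = 2820.71
Leg 2 (073°, 4497 m): east 4497 sin 73° = 4300.50, north 4497 cos 73° = 1314.80
Leg 3 (305°, 2901 m): east 2901 sin 305° = -2376.36, north 2901 cos 305° = 1663.95
Leg 4 (188°, 4795 m): east 4795 sin 188° = -667.34, north 4795 cos 188° = -4748.34
Net: 5000.01 east, 1051.11 north. Distance = √((5000.01)² + (1051.11)²) = 5109.301 m.

5109 m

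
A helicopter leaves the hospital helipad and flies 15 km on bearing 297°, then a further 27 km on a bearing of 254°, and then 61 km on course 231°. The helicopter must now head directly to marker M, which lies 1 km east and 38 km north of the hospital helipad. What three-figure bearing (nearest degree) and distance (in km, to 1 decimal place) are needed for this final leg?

049°, 116.7 km

Leg 1 (297°, 15 km): east 15 sin 297° = -13.37, north 15 cos 297° = 6.81
Leg 2 (254°, 27 km): east 27 sin 254° = -25.95, north 27 cos 254° = -7.44
Leg 3 (231°, 61 km): east 61 sin 231° = -47.41, north 61 cos 231° = -38.39
Current position: (-86.73, -39.02). Target: (1, 38). Remaining: Δeast = 87.73, Δnorth = 77.02.
Bearing = atan2(87.73, 77.02) mod 360° = 48.72°; distance = √((87.73)² + (77.02)²) = 116.739 km.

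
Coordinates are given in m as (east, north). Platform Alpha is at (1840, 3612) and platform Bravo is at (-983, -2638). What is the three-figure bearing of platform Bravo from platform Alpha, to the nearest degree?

Δeast = -983 − 1840 = -2823.00; Δnorth = -2638 − 3612 = -6250.00.
Bearing = atan2(Δeast, Δnorth) mod 360° = 204.31° ≈ 204°.

204°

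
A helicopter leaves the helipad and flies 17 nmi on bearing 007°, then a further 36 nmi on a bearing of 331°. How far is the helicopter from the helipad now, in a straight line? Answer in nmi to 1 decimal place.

Leg 1 (007°, 17 nmi): east 17 sin 7° = 2.07, north 17 cos 7° = 16.87
Leg 2 (331°, 36 nmi): east 36 sin 331° = -17.45, north 36 cos 331° = 31.49
Net: -15.38 east, 48.36 north. Distance = √((-15.38)² + (48.36)²) = 50.747 nmi.

50.7 nmi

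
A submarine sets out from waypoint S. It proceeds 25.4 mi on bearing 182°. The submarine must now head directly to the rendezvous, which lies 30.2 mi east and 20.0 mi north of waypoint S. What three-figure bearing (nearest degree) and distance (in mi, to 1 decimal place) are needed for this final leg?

034°, 55.0 mi

Leg 1 (182°, 25.4 mi): east 25.4 sin 182° = -0.89, north 25.4 cos 182° = -25.38
Current position: (-0.89, -25.38). Target: (30.2, 20.0). Remaining: Δeast = 31.09, Δnorth = 45.38.
Bearing = atan2(31.09, 45.38) mod 360° = 34.41°; distance = √((31.09)² + (45.38)²) = 55.010 mi.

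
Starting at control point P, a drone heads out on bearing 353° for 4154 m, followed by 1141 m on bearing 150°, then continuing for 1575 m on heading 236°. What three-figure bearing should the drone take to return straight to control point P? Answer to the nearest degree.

Leg 1 (353°, 4154 m): east 4154 sin 353° = -506.25, north 4154 cos 353° = 4123.04
Leg 2 (150°, 1141 m): east 1141 sin 150° = 570.50, north 1141 cos 150° = -988.13
Leg 3 (236°, 1575 m): east 1575 sin 236° = -1305.73, north 1575 cos 236° = -880.73
Net displacement: -1241.48 east, 2254.17 north. Direction back to start is (1241.48, -2254.17): bearing = atan2(1241.48, -2254.17) mod 360° = 151.16° ≈ 151°.

151°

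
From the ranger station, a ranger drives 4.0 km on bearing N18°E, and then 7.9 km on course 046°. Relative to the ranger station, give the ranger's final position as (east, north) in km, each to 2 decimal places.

(6.92, 9.29)

Leg 1 (N18°E, 4.0 km): east 4.0 sin 18° = 1.24, north 4.0 cos 18° = 3.80
Leg 2 (046°, 7.9 km): east 7.9 sin 46° = 5.68, north 7.9 cos 46° = 5.49
Summing: 6.92 km east, 9.29 km north → (6.92, 9.29).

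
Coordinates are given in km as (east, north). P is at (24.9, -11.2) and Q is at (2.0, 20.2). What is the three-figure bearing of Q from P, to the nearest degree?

324°

Δeast = 2.0 − 24.9 = -22.90; Δnorth = 20.2 − -11.2 = 31.40.
Bearing = atan2(Δeast, Δnorth) mod 360° = 323.90° ≈ 324°.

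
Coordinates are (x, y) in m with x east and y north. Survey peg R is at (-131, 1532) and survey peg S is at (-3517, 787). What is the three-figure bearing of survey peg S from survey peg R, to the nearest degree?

Δeast = -3517 − -131 = -3386.00; Δnorth = 787 − 1532 = -745.00.
Bearing = atan2(Δeast, Δnorth) mod 360° = 257.59° ≈ 258°.

258°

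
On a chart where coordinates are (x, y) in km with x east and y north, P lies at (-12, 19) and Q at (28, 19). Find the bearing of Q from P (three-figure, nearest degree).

Δeast = 28 − -12 = 40.00; Δnorth = 19 − 19 = 0.00.
Bearing = atan2(Δeast, Δnorth) mod 360° = 90.00° ≈ 090°.

090°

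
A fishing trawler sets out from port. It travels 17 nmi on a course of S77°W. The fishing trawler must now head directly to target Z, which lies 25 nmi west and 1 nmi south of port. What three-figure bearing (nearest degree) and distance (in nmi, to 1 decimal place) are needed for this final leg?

Leg 1 (S77°W, 17 nmi): east 17 sin 257° = -16.56, north 17 cos 257° = -3.82
Current position: (-16.56, -3.82). Target: (-25, -1). Remaining: Δeast = -8.44, Δnorth = 2.82.
Bearing = atan2(-8.44, 2.82) mod 360° = 288.51°; distance = √((-8.44)² + (2.82)²) = 8.896 nmi.

289°, 8.9 nmi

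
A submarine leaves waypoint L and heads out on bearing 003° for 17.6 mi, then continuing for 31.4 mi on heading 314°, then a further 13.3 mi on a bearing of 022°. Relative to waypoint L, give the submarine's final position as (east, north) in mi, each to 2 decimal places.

(-16.68, 51.72)

Leg 1 (003°, 17.6 mi): east 17.6 sin 3° = 0.92, north 17.6 cos 3° = 17.58
Leg 2 (314°, 31.4 mi): east 31.4 sin 314° = -22.59, north 31.4 cos 314° = 21.81
Leg 3 (022°, 13.3 mi): east 13.3 sin 22° = 4.98, north 13.3 cos 22° = 12.33
Summing: -16.68 mi east, 51.72 mi north → (-16.68, 51.72).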